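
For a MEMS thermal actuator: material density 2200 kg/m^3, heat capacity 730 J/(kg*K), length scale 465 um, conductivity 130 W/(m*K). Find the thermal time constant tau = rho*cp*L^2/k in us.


Step 1: Convert L to m: L = 465e-6 m
Step 2: L^2 = (465e-6)^2 = 2.16225e-07 m^2
Step 3: tau = 2200 * 730 * 2.16225e-07 / 130 = 2.6712104e-03 s
Step 4: Convert to microseconds (multiply by 1e6).
tau = 2671.21 us


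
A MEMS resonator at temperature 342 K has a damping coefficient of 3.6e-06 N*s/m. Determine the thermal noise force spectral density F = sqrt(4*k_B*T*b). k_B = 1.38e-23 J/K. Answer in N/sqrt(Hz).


Step 1: Compute 4 * k_B * T * b
= 4 * 1.38e-23 * 342 * 3.6e-06
= 6.7962e-26 N^2/Hz
Step 2: F_noise = sqrt(6.7962e-26)
F_noise = 2.61e-13 N/sqrt(Hz)


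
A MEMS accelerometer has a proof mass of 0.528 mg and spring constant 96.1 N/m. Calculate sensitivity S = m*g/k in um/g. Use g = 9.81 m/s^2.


Step 1: Convert mass: m = 0.528 mg = 5.28e-07 kg
Step 2: S = m * g / k = 5.28e-07 * 9.81 / 96.1
Step 3: S = 5.39e-08 m/g
Step 4: Convert to um/g: S = 0.054 um/g


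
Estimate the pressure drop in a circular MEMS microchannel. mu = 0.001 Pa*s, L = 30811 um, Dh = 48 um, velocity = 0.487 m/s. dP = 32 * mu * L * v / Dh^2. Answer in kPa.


Step 1: Convert to SI: L = 30811e-6 m, Dh = 48e-6 m
Step 2: dP = 32 * 0.001 * 30811e-6 * 0.487 / (48e-6)^2
Step 3: dP = 208402.18 Pa
Step 4: Convert to kPa: dP = 208.4 kPa


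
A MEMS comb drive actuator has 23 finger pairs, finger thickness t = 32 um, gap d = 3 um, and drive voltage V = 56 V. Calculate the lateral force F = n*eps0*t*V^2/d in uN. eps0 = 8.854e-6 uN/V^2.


Step 1: Parameters: n=23, eps0=8.854e-6 uN/V^2, t=32 um, V=56 V, d=3 um
Step 2: V^2 = 3136
Step 3: F = 23 * 8.854e-6 * 32 * 3136 / 3
F = 6.812 uN


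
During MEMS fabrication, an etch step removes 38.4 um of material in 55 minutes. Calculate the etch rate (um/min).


Step 1: Etch rate = depth / time
Step 2: rate = 38.4 / 55
rate = 0.698 um/min


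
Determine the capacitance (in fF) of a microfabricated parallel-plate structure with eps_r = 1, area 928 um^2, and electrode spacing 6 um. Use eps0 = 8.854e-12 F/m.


Step 1: Convert area to m^2: A = 928e-12 m^2
Step 2: Convert gap to m: d = 6e-6 m
Step 3: C = eps0 * eps_r * A / d
C = 8.854e-12 * 1 * 928e-12 / 6e-6
Step 4: Convert to fF (multiply by 1e15).
C = 1.37 fF


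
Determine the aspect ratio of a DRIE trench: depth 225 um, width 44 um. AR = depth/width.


Step 1: AR = depth / width
Step 2: AR = 225 / 44
AR = 5.1


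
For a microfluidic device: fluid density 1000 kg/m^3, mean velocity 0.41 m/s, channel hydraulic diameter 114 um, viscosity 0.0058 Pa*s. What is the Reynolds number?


Step 1: Convert Dh to meters: Dh = 114e-6 m
Step 2: Re = rho * v * Dh / mu
Re = 1000 * 0.41 * 114e-6 / 0.0058
Re = 8.059


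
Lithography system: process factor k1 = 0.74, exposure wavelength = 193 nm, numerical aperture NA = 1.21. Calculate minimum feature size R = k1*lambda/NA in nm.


Step 1: Identify values: k1 = 0.74, lambda = 193 nm, NA = 1.21
Step 2: R = k1 * lambda / NA
R = 0.74 * 193 / 1.21
R = 118.0 nm


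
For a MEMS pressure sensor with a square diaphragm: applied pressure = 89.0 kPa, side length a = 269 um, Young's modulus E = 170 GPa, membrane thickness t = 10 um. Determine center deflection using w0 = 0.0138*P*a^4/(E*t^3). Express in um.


Step 1: Convert pressure to compatible units (E is in GPa, so P in GPa).
P = 89.0 kPa = 89.0e-6 GPa
Step 2: Compute numerator: 0.0138 * P * a^4.
a^4 = 269^4 = 5236114321
numerator = 0.0138 * 89.0e-6 * 5236114321 = 6.431e+03
Step 3: Compute denominator: E * t^3 = 170 * 10^3 = 170000
Step 4: w0 = numerator / denominator = 6.431e+03 / 170000 = 0.0378 um


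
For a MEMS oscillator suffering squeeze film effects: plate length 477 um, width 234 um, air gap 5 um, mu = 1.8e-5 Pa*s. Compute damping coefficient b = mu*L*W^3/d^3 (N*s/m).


Step 1: Convert to SI.
L = 477e-6 m, W = 234e-6 m, d = 5e-6 m
Step 2: W^3 = (234e-6)^3 = 1.28e-11 m^3
Step 3: d^3 = (5e-6)^3 = 1.25e-16 m^3
Step 4: b = 1.8e-5 * 477e-6 * 1.28e-11 / 1.25e-16
b = 8.80e-04 N*s/m


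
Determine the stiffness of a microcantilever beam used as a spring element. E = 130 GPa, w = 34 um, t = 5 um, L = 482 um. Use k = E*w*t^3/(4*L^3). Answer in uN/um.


Step 1: Convert E to consistent units (1 GPa = 1000 uN/um^2).
E = 130 GPa = 130000 uN/um^2
Step 2: Compute t^3 = 5^3 = 125
Step 3: Compute L^3 = 482^3 = 111980168
Step 4: k = 130000 * 34 * 125 / (4 * 111980168)
k = 1.2335 uN/um


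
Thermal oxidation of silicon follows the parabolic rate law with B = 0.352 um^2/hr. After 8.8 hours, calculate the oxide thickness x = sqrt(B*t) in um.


Step 1: Compute B*t = 0.352 * 8.8 = 3.0976
Step 2: x = sqrt(3.0976)
x = 1.76 um


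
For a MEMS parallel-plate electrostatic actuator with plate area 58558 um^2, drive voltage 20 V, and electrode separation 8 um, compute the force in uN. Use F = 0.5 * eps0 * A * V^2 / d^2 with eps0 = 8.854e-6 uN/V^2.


Step 1: Identify parameters.
eps0 = 8.854e-6 uN/V^2, A = 58558 um^2, V = 20 V, d = 8 um
Step 2: Compute V^2 = 20^2 = 400
Step 3: Compute d^2 = 8^2 = 64
Step 4: F = 0.5 * 8.854e-6 * 58558 * 400 / 64
F = 1.62 uN


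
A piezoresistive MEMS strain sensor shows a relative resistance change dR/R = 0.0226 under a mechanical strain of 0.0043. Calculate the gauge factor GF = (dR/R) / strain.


Step 1: Identify values.
dR/R = 0.0226, strain = 0.0043
Step 2: GF = (dR/R) / strain = 0.0226 / 0.0043
GF = 5.3


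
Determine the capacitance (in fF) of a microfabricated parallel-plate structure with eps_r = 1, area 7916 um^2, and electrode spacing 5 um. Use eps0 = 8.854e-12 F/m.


Step 1: Convert area to m^2: A = 7916e-12 m^2
Step 2: Convert gap to m: d = 5e-6 m
Step 3: C = eps0 * eps_r * A / d
C = 8.854e-12 * 1 * 7916e-12 / 5e-6
Step 4: Convert to fF (multiply by 1e15).
C = 14.02 fF


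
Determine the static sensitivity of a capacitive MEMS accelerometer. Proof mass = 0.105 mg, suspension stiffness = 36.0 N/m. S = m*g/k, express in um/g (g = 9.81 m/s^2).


Step 1: Convert mass: m = 0.105 mg = 1.05e-07 kg
Step 2: S = m * g / k = 1.05e-07 * 9.81 / 36.0
Step 3: S = 2.86e-08 m/g
Step 4: Convert to um/g: S = 0.029 um/g


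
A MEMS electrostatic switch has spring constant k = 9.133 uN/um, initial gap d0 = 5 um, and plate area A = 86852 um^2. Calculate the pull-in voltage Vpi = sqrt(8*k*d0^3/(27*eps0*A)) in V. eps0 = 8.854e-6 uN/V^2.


Step 1: Compute numerator: 8 * k * d0^3 = 8 * 9.133 * 5^3 = 9133.0
Step 2: Compute denominator: 27 * eps0 * A = 27 * 8.854e-6 * 86852 = 20.762665
Step 3: Vpi = sqrt(9133.0 / 20.762665)
Vpi = 20.97 V


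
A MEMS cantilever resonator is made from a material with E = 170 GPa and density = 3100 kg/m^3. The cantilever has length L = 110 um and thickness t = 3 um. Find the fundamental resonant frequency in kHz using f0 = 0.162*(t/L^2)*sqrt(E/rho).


Step 1: Convert units to SI.
t_SI = 3e-6 m, L_SI = 110e-6 m
Step 2: Calculate sqrt(E/rho).
sqrt(170e9 / 3100) = 7405.32 m/s
Step 3: Compute f0.
f0 = 0.162 * 3e-6 / (110e-6)^2 * 7405.32 = 297436.8 Hz = 297.44 kHz


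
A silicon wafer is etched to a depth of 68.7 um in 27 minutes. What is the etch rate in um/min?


Step 1: Etch rate = depth / time
Step 2: rate = 68.7 / 27
rate = 2.544 um/min


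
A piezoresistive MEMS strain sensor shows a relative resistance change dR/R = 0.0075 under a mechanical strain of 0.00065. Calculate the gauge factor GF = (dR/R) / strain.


Step 1: Identify values.
dR/R = 0.0075, strain = 0.00065
Step 2: GF = (dR/R) / strain = 0.0075 / 0.00065
GF = 11.5


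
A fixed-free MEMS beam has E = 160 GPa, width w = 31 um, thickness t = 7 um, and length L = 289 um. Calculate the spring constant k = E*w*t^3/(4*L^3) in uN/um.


Step 1: Convert E to consistent units (1 GPa = 1000 uN/um^2).
E = 160 GPa = 160000 uN/um^2
Step 2: Compute t^3 = 7^3 = 343
Step 3: Compute L^3 = 289^3 = 24137569
Step 4: k = 160000 * 31 * 343 / (4 * 24137569)
k = 17.6207 uN/um


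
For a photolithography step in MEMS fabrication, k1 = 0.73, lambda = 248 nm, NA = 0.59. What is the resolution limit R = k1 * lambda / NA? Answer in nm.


Step 1: Identify values: k1 = 0.73, lambda = 248 nm, NA = 0.59
Step 2: R = k1 * lambda / NA
R = 0.73 * 248 / 0.59
R = 306.8 nm


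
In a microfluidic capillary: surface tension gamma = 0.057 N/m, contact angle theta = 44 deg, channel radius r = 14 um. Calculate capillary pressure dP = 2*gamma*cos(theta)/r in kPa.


Step 1: cos(44 deg) = 0.7193
Step 2: Convert r to m: r = 14e-6 m
Step 3: dP = 2 * 0.057 * 0.7193 / 14e-6 = 5857.2 Pa
Step 4: Convert Pa to kPa (divide by 1000).
dP = 5.86 kPa


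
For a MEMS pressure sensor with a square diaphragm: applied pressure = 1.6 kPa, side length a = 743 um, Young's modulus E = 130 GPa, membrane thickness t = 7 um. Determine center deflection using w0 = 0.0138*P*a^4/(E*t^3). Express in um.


Step 1: Convert pressure to compatible units (E is in GPa, so P in GPa).
P = 1.6 kPa = 1.6e-6 GPa
Step 2: Compute numerator: 0.0138 * P * a^4.
a^4 = 743^4 = 304758098401
numerator = 0.0138 * 1.6e-6 * 304758098401 = 6.72906e+03
Step 3: Compute denominator: E * t^3 = 130 * 7^3 = 44590
Step 4: w0 = numerator / denominator = 6.72906e+03 / 44590 = 0.1509 um


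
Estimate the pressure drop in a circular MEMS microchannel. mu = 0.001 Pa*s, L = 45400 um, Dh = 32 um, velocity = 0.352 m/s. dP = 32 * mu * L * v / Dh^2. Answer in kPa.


Step 1: Convert to SI: L = 45400e-6 m, Dh = 32e-6 m
Step 2: dP = 32 * 0.001 * 45400e-6 * 0.352 / (32e-6)^2
Step 3: dP = 499400.00 Pa
Step 4: Convert to kPa: dP = 499.4 kPa


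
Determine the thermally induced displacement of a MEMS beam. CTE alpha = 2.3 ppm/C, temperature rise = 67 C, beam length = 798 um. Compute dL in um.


Step 1: Convert CTE: alpha = 2.3 ppm/C = 2.3e-6 /C
Step 2: dL = 2.3e-6 * 67 * 798
dL = 0.123 um


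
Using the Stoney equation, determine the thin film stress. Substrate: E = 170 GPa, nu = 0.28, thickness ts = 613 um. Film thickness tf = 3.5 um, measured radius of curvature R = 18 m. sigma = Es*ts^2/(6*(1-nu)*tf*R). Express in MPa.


Step 1: Compute numerator: Es * ts^2 = 170 * 613^2 = 63880730 (GPa*um^2)
Step 2: Compute denominator (R in um): 6*(1-nu)*tf*R = 6*0.72*3.5*18e6 = 272160000.0 (um^2)
Step 3: sigma (GPa) = 63880730 / 272160000.0 = 2.34718e-01 GPa
Step 4: Convert to MPa (x1000): sigma = 234.7 MPa


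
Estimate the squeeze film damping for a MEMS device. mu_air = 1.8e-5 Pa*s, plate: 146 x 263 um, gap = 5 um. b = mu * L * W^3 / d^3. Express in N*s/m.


Step 1: Convert to SI.
L = 146e-6 m, W = 263e-6 m, d = 5e-6 m
Step 2: W^3 = (263e-6)^3 = 1.82e-11 m^3
Step 3: d^3 = (5e-6)^3 = 1.25e-16 m^3
Step 4: b = 1.8e-5 * 146e-6 * 1.82e-11 / 1.25e-16
b = 3.82e-04 N*s/m


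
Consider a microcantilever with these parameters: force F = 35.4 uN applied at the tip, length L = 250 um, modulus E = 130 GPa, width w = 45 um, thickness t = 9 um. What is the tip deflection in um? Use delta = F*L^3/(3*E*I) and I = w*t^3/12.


Step 1: Calculate the second moment of area.
I = w * t^3 / 12 = 45 * 9^3 / 12 = 2733.75 um^4
Step 2: Convert E to consistent units (1 GPa = 1000 uN/um^2).
E = 130 GPa = 130000 uN/um^2
Step 3: Calculate tip deflection.
delta = F * L^3 / (3 * E * I)
delta = 35.4 * 250^3 / (3 * 130000 * 2733.75)
delta = 0.5188 um


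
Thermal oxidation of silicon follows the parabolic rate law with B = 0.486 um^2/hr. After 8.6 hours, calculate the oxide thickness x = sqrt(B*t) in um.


Step 1: Compute B*t = 0.486 * 8.6 = 4.1796
Step 2: x = sqrt(4.1796)
x = 2.044 um


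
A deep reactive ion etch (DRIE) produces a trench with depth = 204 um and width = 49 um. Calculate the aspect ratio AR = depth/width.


Step 1: AR = depth / width
Step 2: AR = 204 / 49
AR = 4.2


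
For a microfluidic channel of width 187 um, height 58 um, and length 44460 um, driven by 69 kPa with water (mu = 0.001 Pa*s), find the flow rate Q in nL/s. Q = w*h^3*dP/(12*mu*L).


Step 1: Convert all dimensions to SI (meters).
w = 187e-6 m, h = 58e-6 m, L = 44460e-6 m, dP = 69e3 Pa
Step 2: Q = w * h^3 * dP / (12 * mu * L)
Q = 187e-6 * (58e-6)^3 * 69e3 / (12 * 0.001 * 44460e-6) = 4.71871745e-09 m^3/s
Step 3: Convert Q from m^3/s to nL/s (1 m^3 = 1e12 nL, so multiply by 1e12).
Q = 4718.717 nL/s


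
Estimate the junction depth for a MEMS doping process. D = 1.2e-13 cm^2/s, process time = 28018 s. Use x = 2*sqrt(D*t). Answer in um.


Step 1: Compute D*t = 1.2e-13 * 28018 = 3.36216e-09 cm^2
Step 2: sqrt(D*t) = 5.7984e-05 cm
Step 3: x = 2 * 5.7984e-05 cm = 1.15968e-04 cm
Step 4: Convert to um (1 cm = 1e4 um): x = 1.16 um


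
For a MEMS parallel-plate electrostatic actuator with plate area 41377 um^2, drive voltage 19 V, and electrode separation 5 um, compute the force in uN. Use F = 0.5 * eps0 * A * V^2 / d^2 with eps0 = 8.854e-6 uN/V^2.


Step 1: Identify parameters.
eps0 = 8.854e-6 uN/V^2, A = 41377 um^2, V = 19 V, d = 5 um
Step 2: Compute V^2 = 19^2 = 361
Step 3: Compute d^2 = 5^2 = 25
Step 4: F = 0.5 * 8.854e-6 * 41377 * 361 / 25
F = 2.645 uN


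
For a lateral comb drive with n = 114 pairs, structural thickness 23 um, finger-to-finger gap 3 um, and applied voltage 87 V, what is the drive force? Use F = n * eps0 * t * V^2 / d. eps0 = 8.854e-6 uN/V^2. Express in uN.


Step 1: Parameters: n=114, eps0=8.854e-6 uN/V^2, t=23 um, V=87 V, d=3 um
Step 2: V^2 = 7569
Step 3: F = 114 * 8.854e-6 * 23 * 7569 / 3
F = 58.572 uN


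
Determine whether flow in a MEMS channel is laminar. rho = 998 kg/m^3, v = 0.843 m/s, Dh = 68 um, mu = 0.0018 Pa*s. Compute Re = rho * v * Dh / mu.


Step 1: Convert Dh to meters: Dh = 68e-6 m
Step 2: Re = rho * v * Dh / mu
Re = 998 * 0.843 * 68e-6 / 0.0018
Re = 31.783
Since Re = 31.783 is below ~2300, the flow is laminar.


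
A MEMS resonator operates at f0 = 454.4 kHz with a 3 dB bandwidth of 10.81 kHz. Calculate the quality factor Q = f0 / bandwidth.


Step 1: Q = f0 / bandwidth
Step 2: Q = 454.4 / 10.81
Q = 42.0


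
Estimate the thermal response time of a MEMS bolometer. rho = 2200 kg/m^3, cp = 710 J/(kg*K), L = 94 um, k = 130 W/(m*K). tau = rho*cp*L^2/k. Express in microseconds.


Step 1: Convert L to m: L = 94e-6 m
Step 2: L^2 = (94e-6)^2 = 8.836e-09 m^2
Step 3: tau = 2200 * 710 * 8.836e-09 / 130 = 1.0616794e-04 s
Step 4: Convert to microseconds (multiply by 1e6).
tau = 106.168 us


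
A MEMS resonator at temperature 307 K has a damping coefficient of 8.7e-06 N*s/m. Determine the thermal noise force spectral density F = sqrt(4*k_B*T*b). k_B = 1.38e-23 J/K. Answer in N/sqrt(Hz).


Step 1: Compute 4 * k_B * T * b
= 4 * 1.38e-23 * 307 * 8.7e-06
= 1.4743e-25 N^2/Hz
Step 2: F_noise = sqrt(1.4743e-25)
F_noise = 3.84e-13 N/sqrt(Hz)


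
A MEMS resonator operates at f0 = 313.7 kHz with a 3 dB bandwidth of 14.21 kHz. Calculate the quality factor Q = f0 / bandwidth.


Step 1: Q = f0 / bandwidth
Step 2: Q = 313.7 / 14.21
Q = 22.1


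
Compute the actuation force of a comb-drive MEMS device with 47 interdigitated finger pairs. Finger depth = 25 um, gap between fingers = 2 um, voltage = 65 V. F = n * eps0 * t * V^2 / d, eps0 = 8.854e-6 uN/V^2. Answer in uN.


Step 1: Parameters: n=47, eps0=8.854e-6 uN/V^2, t=25 um, V=65 V, d=2 um
Step 2: V^2 = 4225
Step 3: F = 47 * 8.854e-6 * 25 * 4225 / 2
F = 21.977 uN


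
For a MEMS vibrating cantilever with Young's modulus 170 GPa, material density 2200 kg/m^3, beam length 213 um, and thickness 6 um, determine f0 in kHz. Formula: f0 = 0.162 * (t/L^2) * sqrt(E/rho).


Step 1: Convert units to SI.
t_SI = 6e-6 m, L_SI = 213e-6 m
Step 2: Calculate sqrt(E/rho).
sqrt(170e9 / 2200) = 8790.49 m/s
Step 3: Compute f0.
f0 = 0.162 * 6e-6 / (213e-6)^2 * 8790.49 = 188330.3 Hz = 188.33 kHz


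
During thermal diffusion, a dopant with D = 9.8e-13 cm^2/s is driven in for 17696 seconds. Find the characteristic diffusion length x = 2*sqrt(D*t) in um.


Step 1: Compute D*t = 9.8e-13 * 17696 = 1.734208e-08 cm^2
Step 2: sqrt(D*t) = 1.31689e-04 cm
Step 3: x = 2 * 1.31689e-04 cm = 2.63378e-04 cm
Step 4: Convert to um (1 cm = 1e4 um): x = 2.634 um


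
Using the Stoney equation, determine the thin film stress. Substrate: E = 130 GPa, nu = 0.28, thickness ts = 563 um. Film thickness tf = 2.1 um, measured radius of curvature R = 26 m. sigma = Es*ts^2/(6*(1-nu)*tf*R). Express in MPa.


Step 1: Compute numerator: Es * ts^2 = 130 * 563^2 = 41205970 (GPa*um^2)
Step 2: Compute denominator (R in um): 6*(1-nu)*tf*R = 6*0.72*2.1*26e6 = 235872000.0 (um^2)
Step 3: sigma (GPa) = 41205970 / 235872000.0 = 1.74696e-01 GPa
Step 4: Convert to MPa (x1000): sigma = 174.7 MPa


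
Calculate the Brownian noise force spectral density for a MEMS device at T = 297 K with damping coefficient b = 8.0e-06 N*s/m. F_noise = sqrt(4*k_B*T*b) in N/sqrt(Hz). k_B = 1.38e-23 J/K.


Step 1: Compute 4 * k_B * T * b
= 4 * 1.38e-23 * 297 * 8.0e-06
= 1.3116e-25 N^2/Hz
Step 2: F_noise = sqrt(1.3116e-25)
F_noise = 3.62e-13 N/sqrt(Hz)


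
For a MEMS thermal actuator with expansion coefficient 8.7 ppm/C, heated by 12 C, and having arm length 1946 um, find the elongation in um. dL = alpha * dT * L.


Step 1: Convert CTE: alpha = 8.7 ppm/C = 8.7e-6 /C
Step 2: dL = 8.7e-6 * 12 * 1946
dL = 0.2032 um


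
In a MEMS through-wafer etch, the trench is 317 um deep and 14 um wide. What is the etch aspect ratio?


Step 1: AR = depth / width
Step 2: AR = 317 / 14
AR = 22.6


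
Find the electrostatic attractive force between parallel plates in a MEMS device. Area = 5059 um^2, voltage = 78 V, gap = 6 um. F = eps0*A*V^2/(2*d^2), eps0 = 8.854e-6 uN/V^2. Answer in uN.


Step 1: Identify parameters.
eps0 = 8.854e-6 uN/V^2, A = 5059 um^2, V = 78 V, d = 6 um
Step 2: Compute V^2 = 78^2 = 6084
Step 3: Compute d^2 = 6^2 = 36
Step 4: F = 0.5 * 8.854e-6 * 5059 * 6084 / 36
F = 3.785 uN


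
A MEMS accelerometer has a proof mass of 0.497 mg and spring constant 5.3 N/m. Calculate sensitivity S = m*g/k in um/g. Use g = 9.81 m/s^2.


Step 1: Convert mass: m = 0.497 mg = 4.97e-07 kg
Step 2: S = m * g / k = 4.97e-07 * 9.81 / 5.3
Step 3: S = 9.20e-07 m/g
Step 4: Convert to um/g: S = 0.92 um/g


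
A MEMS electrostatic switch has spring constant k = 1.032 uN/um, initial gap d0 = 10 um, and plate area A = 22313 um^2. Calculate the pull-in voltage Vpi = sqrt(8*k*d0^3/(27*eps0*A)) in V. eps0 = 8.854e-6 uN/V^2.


Step 1: Compute numerator: 8 * k * d0^3 = 8 * 1.032 * 10^3 = 8256.0
Step 2: Compute denominator: 27 * eps0 * A = 27 * 8.854e-6 * 22313 = 5.334101
Step 3: Vpi = sqrt(8256.0 / 5.334101)
Vpi = 39.34 V


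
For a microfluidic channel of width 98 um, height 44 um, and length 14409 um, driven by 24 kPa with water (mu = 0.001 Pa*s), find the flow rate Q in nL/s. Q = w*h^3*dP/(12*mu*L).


Step 1: Convert all dimensions to SI (meters).
w = 98e-6 m, h = 44e-6 m, L = 14409e-6 m, dP = 24e3 Pa
Step 2: Q = w * h^3 * dP / (12 * mu * L)
Q = 98e-6 * (44e-6)^3 * 24e3 / (12 * 0.001 * 14409e-6) = 1.15872469e-09 m^3/s
Step 3: Convert Q from m^3/s to nL/s (1 m^3 = 1e12 nL, so multiply by 1e12).
Q = 1158.725 nL/s


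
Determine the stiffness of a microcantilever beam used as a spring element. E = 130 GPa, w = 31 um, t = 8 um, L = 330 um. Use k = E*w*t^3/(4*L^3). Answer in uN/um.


Step 1: Convert E to consistent units (1 GPa = 1000 uN/um^2).
E = 130 GPa = 130000 uN/um^2
Step 2: Compute t^3 = 8^3 = 512
Step 3: Compute L^3 = 330^3 = 35937000
Step 4: k = 130000 * 31 * 512 / (4 * 35937000)
k = 14.354 uN/um


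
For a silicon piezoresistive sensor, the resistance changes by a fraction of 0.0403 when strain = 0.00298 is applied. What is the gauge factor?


Step 1: Identify values.
dR/R = 0.0403, strain = 0.00298
Step 2: GF = (dR/R) / strain = 0.0403 / 0.00298
GF = 13.5


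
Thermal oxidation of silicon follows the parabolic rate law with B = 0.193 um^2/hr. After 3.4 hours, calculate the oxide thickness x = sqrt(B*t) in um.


Step 1: Compute B*t = 0.193 * 3.4 = 0.6562
Step 2: x = sqrt(0.6562)
x = 0.81 um


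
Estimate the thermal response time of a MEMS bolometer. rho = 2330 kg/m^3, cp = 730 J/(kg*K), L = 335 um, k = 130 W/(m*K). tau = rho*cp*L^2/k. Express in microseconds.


Step 1: Convert L to m: L = 335e-6 m
Step 2: L^2 = (335e-6)^2 = 1.12225e-07 m^2
Step 3: tau = 2330 * 730 * 1.12225e-07 / 130 = 1.46833463e-03 s
Step 4: Convert to microseconds (multiply by 1e6).
tau = 1468.335 us


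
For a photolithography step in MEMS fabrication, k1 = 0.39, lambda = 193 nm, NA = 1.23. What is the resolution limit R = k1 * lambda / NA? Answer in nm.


Step 1: Identify values: k1 = 0.39, lambda = 193 nm, NA = 1.23
Step 2: R = k1 * lambda / NA
R = 0.39 * 193 / 1.23
R = 61.2 nm


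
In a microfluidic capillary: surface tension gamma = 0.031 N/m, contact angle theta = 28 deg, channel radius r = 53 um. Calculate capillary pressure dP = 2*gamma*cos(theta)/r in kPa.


Step 1: cos(28 deg) = 0.8829
Step 2: Convert r to m: r = 53e-6 m
Step 3: dP = 2 * 0.031 * 0.8829 / 53e-6 = 1032.8 Pa
Step 4: Convert Pa to kPa (divide by 1000).
dP = 1.03 kPa


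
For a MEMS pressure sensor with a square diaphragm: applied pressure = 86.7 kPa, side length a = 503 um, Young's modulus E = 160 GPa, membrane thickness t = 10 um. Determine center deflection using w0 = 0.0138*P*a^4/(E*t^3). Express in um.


Step 1: Convert pressure to compatible units (E is in GPa, so P in GPa).
P = 86.7 kPa = 86.7e-6 GPa
Step 2: Compute numerator: 0.0138 * P * a^4.
a^4 = 503^4 = 64013554081
numerator = 0.0138 * 86.7e-6 * 64013554081 = 7.65897e+04
Step 3: Compute denominator: E * t^3 = 160 * 10^3 = 160000
Step 4: w0 = numerator / denominator = 7.65897e+04 / 160000 = 0.4787 um


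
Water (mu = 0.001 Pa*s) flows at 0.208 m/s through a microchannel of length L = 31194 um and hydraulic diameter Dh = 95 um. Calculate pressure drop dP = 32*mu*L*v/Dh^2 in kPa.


Step 1: Convert to SI: L = 31194e-6 m, Dh = 95e-6 m
Step 2: dP = 32 * 0.001 * 31194e-6 * 0.208 / (95e-6)^2
Step 3: dP = 23005.79 Pa
Step 4: Convert to kPa: dP = 23.01 kPa


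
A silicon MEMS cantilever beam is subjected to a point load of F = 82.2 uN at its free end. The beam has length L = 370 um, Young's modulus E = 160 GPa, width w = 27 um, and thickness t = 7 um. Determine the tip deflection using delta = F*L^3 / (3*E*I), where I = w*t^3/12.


Step 1: Calculate the second moment of area.
I = w * t^3 / 12 = 27 * 7^3 / 12 = 771.75 um^4
Step 2: Convert E to consistent units (1 GPa = 1000 uN/um^2).
E = 160 GPa = 160000 uN/um^2
Step 3: Calculate tip deflection.
delta = F * L^3 / (3 * E * I)
delta = 82.2 * 370^3 / (3 * 160000 * 771.75)
delta = 11.2398 um


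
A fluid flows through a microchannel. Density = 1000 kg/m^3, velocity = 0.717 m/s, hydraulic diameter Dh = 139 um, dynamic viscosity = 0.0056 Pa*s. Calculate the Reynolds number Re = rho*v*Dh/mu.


Step 1: Convert Dh to meters: Dh = 139e-6 m
Step 2: Re = rho * v * Dh / mu
Re = 1000 * 0.717 * 139e-6 / 0.0056
Re = 17.797


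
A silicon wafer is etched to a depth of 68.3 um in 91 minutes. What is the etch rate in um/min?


Step 1: Etch rate = depth / time
Step 2: rate = 68.3 / 91
rate = 0.751 um/min


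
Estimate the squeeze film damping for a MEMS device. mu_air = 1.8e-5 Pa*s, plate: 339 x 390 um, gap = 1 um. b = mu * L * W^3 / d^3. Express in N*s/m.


Step 1: Convert to SI.
L = 339e-6 m, W = 390e-6 m, d = 1e-6 m
Step 2: W^3 = (390e-6)^3 = 5.93e-11 m^3
Step 3: d^3 = (1e-6)^3 = 1.00e-18 m^3
Step 4: b = 1.8e-5 * 339e-6 * 5.93e-11 / 1.00e-18
b = 3.62e-01 N*s/m


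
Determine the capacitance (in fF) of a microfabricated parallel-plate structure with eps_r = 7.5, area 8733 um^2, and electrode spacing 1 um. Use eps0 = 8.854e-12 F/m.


Step 1: Convert area to m^2: A = 8733e-12 m^2
Step 2: Convert gap to m: d = 1e-6 m
Step 3: C = eps0 * eps_r * A / d
C = 8.854e-12 * 7.5 * 8733e-12 / 1e-6
Step 4: Convert to fF (multiply by 1e15).
C = 579.91 fF


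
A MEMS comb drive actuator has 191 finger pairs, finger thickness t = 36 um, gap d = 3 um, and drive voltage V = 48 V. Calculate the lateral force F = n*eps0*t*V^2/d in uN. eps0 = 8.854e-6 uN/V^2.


Step 1: Parameters: n=191, eps0=8.854e-6 uN/V^2, t=36 um, V=48 V, d=3 um
Step 2: V^2 = 2304
Step 3: F = 191 * 8.854e-6 * 36 * 2304 / 3
F = 46.756 uN


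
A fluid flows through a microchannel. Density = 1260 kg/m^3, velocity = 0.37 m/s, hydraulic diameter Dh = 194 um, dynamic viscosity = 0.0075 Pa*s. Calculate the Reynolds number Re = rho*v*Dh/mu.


Step 1: Convert Dh to meters: Dh = 194e-6 m
Step 2: Re = rho * v * Dh / mu
Re = 1260 * 0.37 * 194e-6 / 0.0075
Re = 12.059


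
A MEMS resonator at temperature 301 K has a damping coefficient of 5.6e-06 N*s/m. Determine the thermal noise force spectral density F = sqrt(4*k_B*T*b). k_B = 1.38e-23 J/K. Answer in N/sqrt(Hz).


Step 1: Compute 4 * k_B * T * b
= 4 * 1.38e-23 * 301 * 5.6e-06
= 9.3045e-26 N^2/Hz
Step 2: F_noise = sqrt(9.3045e-26)
F_noise = 3.05e-13 N/sqrt(Hz)


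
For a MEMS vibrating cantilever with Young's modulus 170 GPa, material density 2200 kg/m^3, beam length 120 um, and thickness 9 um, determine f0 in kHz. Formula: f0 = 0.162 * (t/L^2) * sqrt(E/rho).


Step 1: Convert units to SI.
t_SI = 9e-6 m, L_SI = 120e-6 m
Step 2: Calculate sqrt(E/rho).
sqrt(170e9 / 2200) = 8790.49 m/s
Step 3: Compute f0.
f0 = 0.162 * 9e-6 / (120e-6)^2 * 8790.49 = 890037.1 Hz = 890.04 kHz


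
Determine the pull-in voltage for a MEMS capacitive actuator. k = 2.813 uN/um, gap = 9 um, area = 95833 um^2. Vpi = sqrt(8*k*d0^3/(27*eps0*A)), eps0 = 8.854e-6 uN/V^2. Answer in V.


Step 1: Compute numerator: 8 * k * d0^3 = 8 * 2.813 * 9^3 = 16405.416
Step 2: Compute denominator: 27 * eps0 * A = 27 * 8.854e-6 * 95833 = 22.909645
Step 3: Vpi = sqrt(16405.416 / 22.909645)
Vpi = 26.76 V


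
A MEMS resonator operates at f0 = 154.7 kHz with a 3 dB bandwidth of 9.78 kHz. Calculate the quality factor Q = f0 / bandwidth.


Step 1: Q = f0 / bandwidth
Step 2: Q = 154.7 / 9.78
Q = 15.8


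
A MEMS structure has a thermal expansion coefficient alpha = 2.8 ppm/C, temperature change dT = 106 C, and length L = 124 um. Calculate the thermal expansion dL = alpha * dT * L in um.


Step 1: Convert CTE: alpha = 2.8 ppm/C = 2.8e-6 /C
Step 2: dL = 2.8e-6 * 106 * 124
dL = 0.0368 um


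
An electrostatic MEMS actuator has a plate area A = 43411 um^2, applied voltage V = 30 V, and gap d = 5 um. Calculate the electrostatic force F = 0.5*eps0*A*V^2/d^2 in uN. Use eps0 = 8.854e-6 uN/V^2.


Step 1: Identify parameters.
eps0 = 8.854e-6 uN/V^2, A = 43411 um^2, V = 30 V, d = 5 um
Step 2: Compute V^2 = 30^2 = 900
Step 3: Compute d^2 = 5^2 = 25
Step 4: F = 0.5 * 8.854e-6 * 43411 * 900 / 25
F = 6.918 uN


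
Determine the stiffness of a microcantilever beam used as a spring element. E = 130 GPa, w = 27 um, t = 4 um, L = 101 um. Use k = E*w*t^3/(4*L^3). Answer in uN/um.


Step 1: Convert E to consistent units (1 GPa = 1000 uN/um^2).
E = 130 GPa = 130000 uN/um^2
Step 2: Compute t^3 = 4^3 = 64
Step 3: Compute L^3 = 101^3 = 1030301
Step 4: k = 130000 * 27 * 64 / (4 * 1030301)
k = 54.5083 uN/um


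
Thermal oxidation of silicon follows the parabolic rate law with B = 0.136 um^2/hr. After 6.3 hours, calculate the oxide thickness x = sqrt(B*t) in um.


Step 1: Compute B*t = 0.136 * 6.3 = 0.8568
Step 2: x = sqrt(0.8568)
x = 0.926 um


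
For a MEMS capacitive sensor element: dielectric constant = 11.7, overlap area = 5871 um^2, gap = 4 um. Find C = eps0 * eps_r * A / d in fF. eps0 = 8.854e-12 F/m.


Step 1: Convert area to m^2: A = 5871e-12 m^2
Step 2: Convert gap to m: d = 4e-6 m
Step 3: C = eps0 * eps_r * A / d
C = 8.854e-12 * 11.7 * 5871e-12 / 4e-6
Step 4: Convert to fF (multiply by 1e15).
C = 152.05 fF


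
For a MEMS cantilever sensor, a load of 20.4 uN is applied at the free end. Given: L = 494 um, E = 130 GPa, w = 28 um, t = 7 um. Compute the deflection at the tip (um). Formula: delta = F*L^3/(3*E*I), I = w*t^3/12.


Step 1: Calculate the second moment of area.
I = w * t^3 / 12 = 28 * 7^3 / 12 = 800.3333 um^4
Step 2: Convert E to consistent units (1 GPa = 1000 uN/um^2).
E = 130 GPa = 130000 uN/um^2
Step 3: Calculate tip deflection.
delta = F * L^3 / (3 * E * I)
delta = 20.4 * 494^3 / (3 * 130000 * 800.3333)
delta = 7.8791 um


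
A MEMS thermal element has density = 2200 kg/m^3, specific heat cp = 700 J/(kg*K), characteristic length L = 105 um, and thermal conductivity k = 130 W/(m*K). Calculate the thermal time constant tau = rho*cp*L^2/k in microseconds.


Step 1: Convert L to m: L = 105e-6 m
Step 2: L^2 = (105e-6)^2 = 1.1025e-08 m^2
Step 3: tau = 2200 * 700 * 1.1025e-08 / 130 = 1.3060385e-04 s
Step 4: Convert to microseconds (multiply by 1e6).
tau = 130.604 us


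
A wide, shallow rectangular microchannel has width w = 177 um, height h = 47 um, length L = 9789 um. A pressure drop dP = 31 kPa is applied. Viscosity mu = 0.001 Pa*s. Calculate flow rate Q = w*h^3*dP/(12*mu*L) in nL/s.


Step 1: Convert all dimensions to SI (meters).
w = 177e-6 m, h = 47e-6 m, L = 9789e-6 m, dP = 31e3 Pa
Step 2: Q = w * h^3 * dP / (12 * mu * L)
Q = 177e-6 * (47e-6)^3 * 31e3 / (12 * 0.001 * 9789e-6) = 4.84963395e-09 m^3/s
Step 3: Convert Q from m^3/s to nL/s (1 m^3 = 1e12 nL, so multiply by 1e12).
Q = 4849.634 nL/s


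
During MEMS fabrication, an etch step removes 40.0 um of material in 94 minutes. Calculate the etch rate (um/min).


Step 1: Etch rate = depth / time
Step 2: rate = 40.0 / 94
rate = 0.426 um/min


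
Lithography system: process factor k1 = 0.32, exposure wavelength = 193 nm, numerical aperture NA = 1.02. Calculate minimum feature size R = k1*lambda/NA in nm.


Step 1: Identify values: k1 = 0.32, lambda = 193 nm, NA = 1.02
Step 2: R = k1 * lambda / NA
R = 0.32 * 193 / 1.02
R = 60.5 nm


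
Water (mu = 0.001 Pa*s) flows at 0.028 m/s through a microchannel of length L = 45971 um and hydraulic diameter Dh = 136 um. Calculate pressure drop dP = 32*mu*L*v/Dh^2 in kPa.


Step 1: Convert to SI: L = 45971e-6 m, Dh = 136e-6 m
Step 2: dP = 32 * 0.001 * 45971e-6 * 0.028 / (136e-6)^2
Step 3: dP = 2226.97 Pa
Step 4: Convert to kPa: dP = 2.23 kPa


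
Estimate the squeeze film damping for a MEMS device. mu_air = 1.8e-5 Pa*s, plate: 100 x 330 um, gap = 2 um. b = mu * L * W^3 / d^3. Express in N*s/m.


Step 1: Convert to SI.
L = 100e-6 m, W = 330e-6 m, d = 2e-6 m
Step 2: W^3 = (330e-6)^3 = 3.59e-11 m^3
Step 3: d^3 = (2e-6)^3 = 8.00e-18 m^3
Step 4: b = 1.8e-5 * 100e-6 * 3.59e-11 / 8.00e-18
b = 8.09e-03 N*s/m


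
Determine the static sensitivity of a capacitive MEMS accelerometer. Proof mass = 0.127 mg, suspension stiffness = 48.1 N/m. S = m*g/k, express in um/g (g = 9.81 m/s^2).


Step 1: Convert mass: m = 0.127 mg = 1.27e-07 kg
Step 2: S = m * g / k = 1.27e-07 * 9.81 / 48.1
Step 3: S = 2.59e-08 m/g
Step 4: Convert to um/g: S = 0.026 um/g


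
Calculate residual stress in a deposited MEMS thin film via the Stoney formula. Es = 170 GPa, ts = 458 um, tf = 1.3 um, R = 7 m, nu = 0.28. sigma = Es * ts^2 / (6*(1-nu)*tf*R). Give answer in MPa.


Step 1: Compute numerator: Es * ts^2 = 170 * 458^2 = 35659880 (GPa*um^2)
Step 2: Compute denominator (R in um): 6*(1-nu)*tf*R = 6*0.72*1.3*7e6 = 39312000.0 (um^2)
Step 3: sigma (GPa) = 35659880 / 39312000.0 = 9.07099e-01 GPa
Step 4: Convert to MPa (x1000): sigma = 907.1 MPa


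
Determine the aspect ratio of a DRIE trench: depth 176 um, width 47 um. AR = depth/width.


Step 1: AR = depth / width
Step 2: AR = 176 / 47
AR = 3.7


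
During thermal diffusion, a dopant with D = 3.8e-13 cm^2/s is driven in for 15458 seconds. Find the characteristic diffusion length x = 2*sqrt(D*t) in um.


Step 1: Compute D*t = 3.8e-13 * 15458 = 5.87404e-09 cm^2
Step 2: sqrt(D*t) = 7.66423e-05 cm
Step 3: x = 2 * 7.66423e-05 cm = 1.532846e-04 cm
Step 4: Convert to um (1 cm = 1e4 um): x = 1.533 um


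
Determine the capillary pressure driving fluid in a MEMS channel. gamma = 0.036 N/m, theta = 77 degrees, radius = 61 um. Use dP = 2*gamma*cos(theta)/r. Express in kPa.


Step 1: cos(77 deg) = 0.225
Step 2: Convert r to m: r = 61e-6 m
Step 3: dP = 2 * 0.036 * 0.225 / 61e-6 = 265.6 Pa
Step 4: Convert Pa to kPa (divide by 1000).
dP = 0.27 kPa


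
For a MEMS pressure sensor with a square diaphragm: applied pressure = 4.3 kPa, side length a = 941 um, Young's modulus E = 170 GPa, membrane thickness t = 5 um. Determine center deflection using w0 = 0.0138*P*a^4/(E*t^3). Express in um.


Step 1: Convert pressure to compatible units (E is in GPa, so P in GPa).
P = 4.3 kPa = 4.3e-6 GPa
Step 2: Compute numerator: 0.0138 * P * a^4.
a^4 = 941^4 = 784076601361
numerator = 0.0138 * 4.3e-6 * 784076601361 = 4.652711e+04
Step 3: Compute denominator: E * t^3 = 170 * 5^3 = 21250
Step 4: w0 = numerator / denominator = 4.652711e+04 / 21250 = 2.1895 um


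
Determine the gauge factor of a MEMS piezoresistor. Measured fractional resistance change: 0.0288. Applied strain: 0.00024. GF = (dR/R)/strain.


Step 1: Identify values.
dR/R = 0.0288, strain = 0.00024
Step 2: GF = (dR/R) / strain = 0.0288 / 0.00024
GF = 120.0


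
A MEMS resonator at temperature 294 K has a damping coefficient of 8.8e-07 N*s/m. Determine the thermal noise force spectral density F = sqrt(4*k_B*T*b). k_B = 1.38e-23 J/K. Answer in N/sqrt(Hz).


Step 1: Compute 4 * k_B * T * b
= 4 * 1.38e-23 * 294 * 8.8e-07
= 1.4281e-26 N^2/Hz
Step 2: F_noise = sqrt(1.4281e-26)
F_noise = 1.20e-13 N/sqrt(Hz)


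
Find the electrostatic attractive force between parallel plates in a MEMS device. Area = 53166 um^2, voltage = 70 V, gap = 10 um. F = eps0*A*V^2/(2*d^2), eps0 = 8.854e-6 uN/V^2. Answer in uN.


Step 1: Identify parameters.
eps0 = 8.854e-6 uN/V^2, A = 53166 um^2, V = 70 V, d = 10 um
Step 2: Compute V^2 = 70^2 = 4900
Step 3: Compute d^2 = 10^2 = 100
Step 4: F = 0.5 * 8.854e-6 * 53166 * 4900 / 100
F = 11.533 uN


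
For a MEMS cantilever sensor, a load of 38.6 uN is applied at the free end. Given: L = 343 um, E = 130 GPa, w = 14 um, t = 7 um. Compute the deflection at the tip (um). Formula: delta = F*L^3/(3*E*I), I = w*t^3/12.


Step 1: Calculate the second moment of area.
I = w * t^3 / 12 = 14 * 7^3 / 12 = 400.1667 um^4
Step 2: Convert E to consistent units (1 GPa = 1000 uN/um^2).
E = 130 GPa = 130000 uN/um^2
Step 3: Calculate tip deflection.
delta = F * L^3 / (3 * E * I)
delta = 38.6 * 343^3 / (3 * 130000 * 400.1667)
delta = 9.9808 um


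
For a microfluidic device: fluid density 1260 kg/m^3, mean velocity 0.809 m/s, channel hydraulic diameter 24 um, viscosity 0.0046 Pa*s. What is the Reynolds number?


Step 1: Convert Dh to meters: Dh = 24e-6 m
Step 2: Re = rho * v * Dh / mu
Re = 1260 * 0.809 * 24e-6 / 0.0046
Re = 5.318


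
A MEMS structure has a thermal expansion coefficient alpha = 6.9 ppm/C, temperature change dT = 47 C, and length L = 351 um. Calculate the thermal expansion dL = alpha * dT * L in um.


Step 1: Convert CTE: alpha = 6.9 ppm/C = 6.9e-6 /C
Step 2: dL = 6.9e-6 * 47 * 351
dL = 0.1138 um


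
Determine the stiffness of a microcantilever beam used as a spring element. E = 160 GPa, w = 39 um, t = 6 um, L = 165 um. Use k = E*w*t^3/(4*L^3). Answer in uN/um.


Step 1: Convert E to consistent units (1 GPa = 1000 uN/um^2).
E = 160 GPa = 160000 uN/um^2
Step 2: Compute t^3 = 6^3 = 216
Step 3: Compute L^3 = 165^3 = 4492125
Step 4: k = 160000 * 39 * 216 / (4 * 4492125)
k = 75.0113 uN/um


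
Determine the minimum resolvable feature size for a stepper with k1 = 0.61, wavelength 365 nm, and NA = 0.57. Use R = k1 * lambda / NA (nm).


Step 1: Identify values: k1 = 0.61, lambda = 365 nm, NA = 0.57
Step 2: R = k1 * lambda / NA
R = 0.61 * 365 / 0.57
R = 390.6 nm


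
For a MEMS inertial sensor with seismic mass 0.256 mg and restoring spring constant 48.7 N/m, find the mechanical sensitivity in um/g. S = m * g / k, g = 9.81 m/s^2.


Step 1: Convert mass: m = 0.256 mg = 2.56e-07 kg
Step 2: S = m * g / k = 2.56e-07 * 9.81 / 48.7
Step 3: S = 5.16e-08 m/g
Step 4: Convert to um/g: S = 0.052 um/g


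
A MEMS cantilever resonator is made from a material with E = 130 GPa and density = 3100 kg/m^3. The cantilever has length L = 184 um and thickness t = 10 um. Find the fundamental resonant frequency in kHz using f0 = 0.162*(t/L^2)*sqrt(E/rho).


Step 1: Convert units to SI.
t_SI = 10e-6 m, L_SI = 184e-6 m
Step 2: Calculate sqrt(E/rho).
sqrt(130e9 / 3100) = 6475.76 m/s
Step 3: Compute f0.
f0 = 0.162 * 10e-6 / (184e-6)^2 * 6475.76 = 309863.3 Hz = 309.86 kHz


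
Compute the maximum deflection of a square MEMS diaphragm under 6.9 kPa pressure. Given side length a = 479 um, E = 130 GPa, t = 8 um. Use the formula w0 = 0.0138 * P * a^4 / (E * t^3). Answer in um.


Step 1: Convert pressure to compatible units (E is in GPa, so P in GPa).
P = 6.9 kPa = 6.9e-6 GPa
Step 2: Compute numerator: 0.0138 * P * a^4.
a^4 = 479^4 = 52643172481
numerator = 0.0138 * 6.9e-6 * 52643172481 = 5.0127e+03
Step 3: Compute denominator: E * t^3 = 130 * 8^3 = 66560
Step 4: w0 = numerator / denominator = 5.0127e+03 / 66560 = 0.0753 um


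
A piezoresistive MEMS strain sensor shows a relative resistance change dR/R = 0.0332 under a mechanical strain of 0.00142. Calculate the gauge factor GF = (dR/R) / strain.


Step 1: Identify values.
dR/R = 0.0332, strain = 0.00142
Step 2: GF = (dR/R) / strain = 0.0332 / 0.00142
GF = 23.4


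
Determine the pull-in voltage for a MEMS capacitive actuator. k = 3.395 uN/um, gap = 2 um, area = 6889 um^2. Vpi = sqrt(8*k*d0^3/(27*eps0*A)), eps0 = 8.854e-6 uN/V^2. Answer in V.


Step 1: Compute numerator: 8 * k * d0^3 = 8 * 3.395 * 2^3 = 217.28
Step 2: Compute denominator: 27 * eps0 * A = 27 * 8.854e-6 * 6889 = 1.646871
Step 3: Vpi = sqrt(217.28 / 1.646871)
Vpi = 11.49 V


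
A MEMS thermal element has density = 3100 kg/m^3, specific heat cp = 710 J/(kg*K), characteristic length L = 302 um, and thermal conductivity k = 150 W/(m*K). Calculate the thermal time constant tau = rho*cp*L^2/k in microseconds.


Step 1: Convert L to m: L = 302e-6 m
Step 2: L^2 = (302e-6)^2 = 9.1204e-08 m^2
Step 3: tau = 3100 * 710 * 9.1204e-08 / 150 = 1.33826669e-03 s
Step 4: Convert to microseconds (multiply by 1e6).
tau = 1338.267 us


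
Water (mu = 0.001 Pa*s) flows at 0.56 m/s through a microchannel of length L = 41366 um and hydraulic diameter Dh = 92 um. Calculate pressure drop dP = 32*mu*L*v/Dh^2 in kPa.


Step 1: Convert to SI: L = 41366e-6 m, Dh = 92e-6 m
Step 2: dP = 32 * 0.001 * 41366e-6 * 0.56 / (92e-6)^2
Step 3: dP = 87580.19 Pa
Step 4: Convert to kPa: dP = 87.58 kPa


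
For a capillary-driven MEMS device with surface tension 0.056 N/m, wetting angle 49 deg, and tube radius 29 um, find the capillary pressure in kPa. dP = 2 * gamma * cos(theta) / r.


Step 1: cos(49 deg) = 0.6561
Step 2: Convert r to m: r = 29e-6 m
Step 3: dP = 2 * 0.056 * 0.6561 / 29e-6 = 2533.9 Pa
Step 4: Convert Pa to kPa (divide by 1000).
dP = 2.53 kPa


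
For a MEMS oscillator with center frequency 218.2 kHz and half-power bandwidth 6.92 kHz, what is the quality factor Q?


Step 1: Q = f0 / bandwidth
Step 2: Q = 218.2 / 6.92
Q = 31.5


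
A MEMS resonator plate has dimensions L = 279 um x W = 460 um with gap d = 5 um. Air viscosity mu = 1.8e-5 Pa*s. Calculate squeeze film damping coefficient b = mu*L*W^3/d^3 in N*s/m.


Step 1: Convert to SI.
L = 279e-6 m, W = 460e-6 m, d = 5e-6 m
Step 2: W^3 = (460e-6)^3 = 9.73e-11 m^3
Step 3: d^3 = (5e-6)^3 = 1.25e-16 m^3
Step 4: b = 1.8e-5 * 279e-6 * 9.73e-11 / 1.25e-16
b = 3.91e-03 N*s/m


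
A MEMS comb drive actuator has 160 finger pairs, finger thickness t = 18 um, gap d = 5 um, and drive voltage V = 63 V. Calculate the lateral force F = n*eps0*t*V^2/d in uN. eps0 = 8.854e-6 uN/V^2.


Step 1: Parameters: n=160, eps0=8.854e-6 uN/V^2, t=18 um, V=63 V, d=5 um
Step 2: V^2 = 3969
Step 3: F = 160 * 8.854e-6 * 18 * 3969 / 5
F = 20.242 uN


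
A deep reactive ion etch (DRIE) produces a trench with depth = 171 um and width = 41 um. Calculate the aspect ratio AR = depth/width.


Step 1: AR = depth / width
Step 2: AR = 171 / 41
AR = 4.2


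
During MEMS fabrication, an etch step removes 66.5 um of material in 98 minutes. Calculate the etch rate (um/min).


Step 1: Etch rate = depth / time
Step 2: rate = 66.5 / 98
rate = 0.679 um/min
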